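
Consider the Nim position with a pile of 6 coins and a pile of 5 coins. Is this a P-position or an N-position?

N-position

Compute the nim-sum pairwise:
6 XOR 5 = 3
The nim-sum is 3 ≠ 0, so this is an N-position: the player to move can win.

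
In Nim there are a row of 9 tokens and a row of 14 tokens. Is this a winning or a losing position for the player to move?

Winning position

Write each in binary and XOR column by column:
  1001  (9)
  1110  (14)
  ----
  0111  (7)
The nim-sum is 7 ≠ 0, so this is an N-position: the player to move can win.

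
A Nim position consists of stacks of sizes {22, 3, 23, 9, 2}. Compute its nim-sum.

9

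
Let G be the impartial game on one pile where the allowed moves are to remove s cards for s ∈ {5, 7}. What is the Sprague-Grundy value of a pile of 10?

2

Compute g(0), g(1), … for moves {5, 7}:
k:     0  1  2  3  4  5  6  7  8  9 10
g(k):  0  0  0  0  0  1  1  1  1  1  2
So g(10) = 2.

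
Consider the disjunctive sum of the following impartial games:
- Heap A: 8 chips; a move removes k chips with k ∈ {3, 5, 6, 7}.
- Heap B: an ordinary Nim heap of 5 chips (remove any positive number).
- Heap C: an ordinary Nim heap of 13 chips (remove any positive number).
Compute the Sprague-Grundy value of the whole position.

10

Grundy values for heap A (subtraction set {3, 5, 6, 7}):
k:     0  1  2  3  4  5  6  7  8
g(k):  0  0  0  1  1  1  2  2  2
So g(8) = 2.
Heap B is a plain Nim heap of size 5, so its Grundy value is 5.
Heap C is a plain Nim heap of size 13, so its Grundy value is 13.
By the Sprague-Grundy theorem, the Grundy value of a sum of independent games is the XOR of the component values.
Combined value = 2 ⊕ 5 ⊕ 13 = 10.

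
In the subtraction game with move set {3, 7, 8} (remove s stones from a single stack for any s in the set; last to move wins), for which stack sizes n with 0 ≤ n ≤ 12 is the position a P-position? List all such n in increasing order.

0, 1, 2, 6, 11, 12

Compute g(0), g(1), … for moves {3, 7, 8}:
k:     0  1  2  3  4  5  6  7  8  9 10 11 12
g(k):  0  0  0  1  1  1  0  2  2  1  3  0  0
The P-positions (g = 0) in 0..12 are 0, 1, 2, 6, 11, 12.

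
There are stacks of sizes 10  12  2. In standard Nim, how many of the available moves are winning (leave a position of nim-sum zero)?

Compute the nim-sum pairwise:
10 XOR 12 = 6
6 XOR 2 = 4
The overall nim-sum is X = 4. A stack of size p has a winning move iff p XOR X < p (reduce it to p XOR X).
  10: 10 XOR 4 = 14 ≥ 10 — no move.
  12: 12 XOR 4 = 8 < 12 — winning move (to 8).
  2: 2 XOR 4 = 6 ≥ 2 — no move.
That gives 1 winning move.

1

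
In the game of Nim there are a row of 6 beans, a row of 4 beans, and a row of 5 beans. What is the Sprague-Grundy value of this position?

In binary:
  110  (6)
  100  (4)
  101  (5)
  ---
  111  (7)

7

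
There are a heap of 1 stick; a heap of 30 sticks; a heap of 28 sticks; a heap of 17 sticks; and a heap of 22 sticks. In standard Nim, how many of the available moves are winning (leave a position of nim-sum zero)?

3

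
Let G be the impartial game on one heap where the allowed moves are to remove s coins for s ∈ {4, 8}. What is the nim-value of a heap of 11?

2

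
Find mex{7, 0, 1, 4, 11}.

2

The values 0, 1 are all present; 2 is the first non-negative integer missing from the set.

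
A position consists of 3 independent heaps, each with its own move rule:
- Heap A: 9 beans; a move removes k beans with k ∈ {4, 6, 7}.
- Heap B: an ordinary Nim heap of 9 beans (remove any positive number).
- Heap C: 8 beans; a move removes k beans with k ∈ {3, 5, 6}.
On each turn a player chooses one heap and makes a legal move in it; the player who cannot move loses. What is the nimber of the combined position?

9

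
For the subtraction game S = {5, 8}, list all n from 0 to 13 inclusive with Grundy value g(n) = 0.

0, 1, 2, 3, 4, 13

Grundy values for subtraction set {5, 8}:
g(0) = mex{} = 0
g(1) = mex{} = 0
g(2) = mex{} = 0
g(3) = mex{} = 0
g(4) = mex{} = 0
g(5) = mex{0} = 1
g(6) = mex{0} = 1
g(7) = mex{0} = 1
g(8) = mex{0} = 1
g(9) = mex{0} = 1
g(10) = mex{0,1} = 2
g(11) = mex{0,1} = 2
g(12) = mex{0,1} = 2
g(13) = mex{1} = 0
The P-positions (g = 0) in 0..13 are 0, 1, 2, 3, 4, 13.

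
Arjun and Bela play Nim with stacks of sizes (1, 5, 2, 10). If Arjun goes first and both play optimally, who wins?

Arjun wins

Compute the nim-sum pairwise:
1 ^ 5 = 4
4 ^ 2 = 6
6 ^ 10 = 12
The nim-sum is 12 ≠ 0, so this is an N-position: the player to move can win; Arjun has a winning move.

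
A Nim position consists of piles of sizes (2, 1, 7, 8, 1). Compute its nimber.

Nim-sum: 2 ⊕ 1 ⊕ 7 ⊕ 8 ⊕ 1 = 13.

13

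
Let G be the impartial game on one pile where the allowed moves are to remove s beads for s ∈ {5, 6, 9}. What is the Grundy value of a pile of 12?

Build the Grundy sequence with g(k) = mex{g(k−s) : s ∈ {5, 6, 9}, s ≤ k}:
k:     0  1  2  3  4  5  6  7  8  9 10 11 12
g(k):  0  0  0  0  0  1  1  1  1  1  2  2  2
So g(12) = 2.

2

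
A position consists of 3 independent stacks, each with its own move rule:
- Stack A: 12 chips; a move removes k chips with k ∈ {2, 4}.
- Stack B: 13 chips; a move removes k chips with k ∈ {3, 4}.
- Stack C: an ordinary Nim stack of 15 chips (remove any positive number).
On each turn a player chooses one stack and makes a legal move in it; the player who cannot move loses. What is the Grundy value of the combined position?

13

For stack A, compute g(0), g(1), … with moves {2, 4}:
k:     0  1  2  3  4  5  6  7  8  9 10 11 12
g(k):  0  0  1  1  2  2  0  0  1  1  2  2  0
So g(12) = 0.
Build the Grundy sequence for stack B with g(k) = mex{g(k−s) : s ∈ {3, 4}, s ≤ k}:
g(0) = mex{} = 0
g(1) = mex{} = 0
g(2) = mex{} = 0
g(3) = mex{0} = 1
g(4) = mex{0} = 1
g(5) = mex{0} = 1
g(6) = mex{0,1} = 2
g(7) = mex{1} = 0
g(8) = mex{1} = 0
g(9) = mex{1,2} = 0
g(10) = mex{0,2} = 1
g(11) = mex{0} = 1
g(12) = mex{0} = 1
g(13) = mex{0,1} = 2
So g(13) = 2.
Stack C is a plain Nim stack of size 15, so its Grundy value is 15.
The value of a disjunctive sum is the nim-sum of the parts.
Combined value = 0 ⊕ 2 ⊕ 15 = 13.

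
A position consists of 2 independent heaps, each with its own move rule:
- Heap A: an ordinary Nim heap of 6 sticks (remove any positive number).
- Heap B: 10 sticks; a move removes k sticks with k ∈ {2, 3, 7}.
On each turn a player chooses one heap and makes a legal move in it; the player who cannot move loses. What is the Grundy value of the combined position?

6

Heap A is a plain Nim heap of size 6, so its Grundy value is 6.
Build the Grundy sequence for heap B with g(k) = mex{g(k−s) : s ∈ {2, 3, 7}, s ≤ k}:
k:     0  1  2  3  4  5  6  7  8  9 10
g(k):  0  0  1  1  2  0  0  1  1  2  0
So g(10) = 0.
By the Sprague-Grundy theorem, the Grundy value of a sum of independent games is the XOR of the component values.
Combined value = 6 ⊕ 0 = 6.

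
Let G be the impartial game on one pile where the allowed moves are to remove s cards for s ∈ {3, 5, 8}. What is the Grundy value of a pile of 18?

Build the Grundy sequence with g(k) = mex{g(k−s) : s ∈ {3, 5, 8}, s ≤ k}:
k:     0  1  2  3  4  5  6  7  8  9 10 11 12 13 14 15 16 17 18
g(k):  0  0  0  1  1  1  2  2  2  3  3  0  0  0  1  1  1  2  2
So g(18) = 2.

2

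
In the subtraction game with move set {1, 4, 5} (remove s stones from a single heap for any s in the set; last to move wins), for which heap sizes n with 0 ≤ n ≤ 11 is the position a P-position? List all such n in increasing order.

Build the Grundy sequence with g(k) = mex{g(k−s) : s ∈ {1, 4, 5}, s ≤ k}:
g(0) = mex{} = 0
g(1) = mex{0} = 1
g(2) = mex{1} = 0
g(3) = mex{0} = 1
g(4) = mex{0,1} = 2
g(5) = mex{0,1,2} = 3
g(6) = mex{0,1,3} = 2
g(7) = mex{0,1,2} = 3
g(8) = mex{1,2,3} = 0
g(9) = mex{0,2,3} = 1
g(10) = mex{1,2,3} = 0
g(11) = mex{0,2,3} = 1
The P-positions (g = 0) in 0..11 are 0, 2, 8, 10.

0, 2, 8, 10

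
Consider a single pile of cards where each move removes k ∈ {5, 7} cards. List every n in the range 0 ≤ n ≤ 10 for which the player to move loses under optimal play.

Compute g(0), g(1), … for moves {5, 7}:
k:     0  1  2  3  4  5  6  7  8  9 10
g(k):  0  0  0  0  0  1  1  1  1  1  2
The P-positions (g = 0) in 0..10 are 0, 1, 2, 3, 4.

0, 1, 2, 3, 4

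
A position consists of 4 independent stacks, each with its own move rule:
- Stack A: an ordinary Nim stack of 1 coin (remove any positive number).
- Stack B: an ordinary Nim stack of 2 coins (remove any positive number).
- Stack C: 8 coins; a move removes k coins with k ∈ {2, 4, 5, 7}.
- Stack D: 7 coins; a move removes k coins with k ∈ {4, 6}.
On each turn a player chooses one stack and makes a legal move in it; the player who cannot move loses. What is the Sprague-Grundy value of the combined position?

6

Stack A is a plain Nim stack of size 1, so its Grundy value is 1.
Stack B is a plain Nim stack of size 2, so its Grundy value is 2.
Build the Grundy sequence for stack C with g(k) = mex{g(k−s) : s ∈ {2, 4, 5, 7}, s ≤ k}:
g(0) = mex{} = 0
g(1) = mex{} = 0
g(2) = mex{0} = 1
g(3) = mex{0} = 1
g(4) = mex{0,1} = 2
g(5) = mex{0,1} = 2
g(6) = mex{0,1,2} = 3
g(7) = mex{0,1,2} = 3
g(8) = mex{0,1,2,3} = 4
So g(8) = 4.
Build the Grundy sequence for stack D with g(k) = mex{g(k−s) : s ∈ {4, 6}, s ≤ k}:
k:     0  1  2  3  4  5  6  7
g(k):  0  0  0  0  1  1  1  1
So g(7) = 1.
By the Sprague-Grundy theorem, the Grundy value of a sum of independent games is the XOR of the component values.
Combined value = 1 XOR 2 XOR 4 XOR 1 = 6.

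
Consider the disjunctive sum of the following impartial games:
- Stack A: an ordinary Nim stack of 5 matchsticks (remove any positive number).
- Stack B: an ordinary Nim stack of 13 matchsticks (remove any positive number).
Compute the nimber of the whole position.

Stack A is a plain Nim stack of size 5, so its Grundy value is 5.
Stack B is a plain Nim stack of size 13, so its Grundy value is 13.
The value of a disjunctive sum is the nim-sum of the parts.
Combined value = 5 XOR 13 = 8.

8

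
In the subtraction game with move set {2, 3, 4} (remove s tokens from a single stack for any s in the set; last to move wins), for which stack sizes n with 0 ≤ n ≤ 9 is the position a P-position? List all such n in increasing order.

Compute g(0), g(1), … for moves {2, 3, 4}:
g(0) = mex{} = 0
g(1) = mex{} = 0
g(2) = mex{0} = 1
g(3) = mex{0} = 1
g(4) = mex{0,1} = 2
g(5) = mex{0,1} = 2
g(6) = mex{1,2} = 0
g(7) = mex{1,2} = 0
g(8) = mex{0,2} = 1
g(9) = mex{0,2} = 1
The P-positions (g = 0) in 0..9 are 0, 1, 6, 7.

0, 1, 6, 7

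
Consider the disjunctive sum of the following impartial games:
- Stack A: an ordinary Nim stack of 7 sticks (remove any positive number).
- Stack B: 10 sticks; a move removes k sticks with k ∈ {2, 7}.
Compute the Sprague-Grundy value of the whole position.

Stack A is a plain Nim stack of size 7, so its Grundy value is 7.
For stack B, compute g(0), g(1), … with moves {2, 7}:
k:     0  1  2  3  4  5  6  7  8  9 10
g(k):  0  0  1  1  0  0  1  1  2  0  0
So g(10) = 0.
The value of a disjunctive sum is the nim-sum of the parts.
Combined value = 7 ⊕ 0 = 7.

7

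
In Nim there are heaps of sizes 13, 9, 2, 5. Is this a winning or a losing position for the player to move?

Winning position

Bitwise XOR of the heap sizes:
  1101  (13)
  1001  (9)
  0010  (2)
  0101  (5)
  ----
  0011  (3)
The nim-sum is 3 ≠ 0, so this is an N-position: the player to move can win.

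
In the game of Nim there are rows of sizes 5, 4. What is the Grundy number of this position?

1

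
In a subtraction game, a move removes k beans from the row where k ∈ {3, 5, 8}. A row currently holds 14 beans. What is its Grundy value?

1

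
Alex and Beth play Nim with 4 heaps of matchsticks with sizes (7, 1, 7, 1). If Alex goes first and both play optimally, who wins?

Beth wins

Compute the nim-sum pairwise:
7 ⊕ 1 = 6
6 ⊕ 7 = 1
1 ⊕ 1 = 0
The nim-sum is 0, so this is a P-position: the player to move is in a losing position under optimal play; Alex is about to move from it and so loses — Beth wins.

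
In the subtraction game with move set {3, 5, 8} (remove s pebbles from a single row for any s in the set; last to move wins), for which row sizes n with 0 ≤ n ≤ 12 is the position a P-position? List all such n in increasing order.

Compute g(0), g(1), … for moves {3, 5, 8}:
k:     0  1  2  3  4  5  6  7  8  9 10 11 12
g(k):  0  0  0  1  1  1  2  2  2  3  3  0  0
The P-positions (g = 0) in 0..12 are 0, 1, 2, 11, 12.

0, 1, 2, 11, 12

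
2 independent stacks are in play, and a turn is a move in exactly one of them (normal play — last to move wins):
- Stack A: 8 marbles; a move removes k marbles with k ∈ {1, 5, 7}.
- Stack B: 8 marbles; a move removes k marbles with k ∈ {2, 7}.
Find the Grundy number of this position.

2

For stack A, compute g(0), g(1), … with moves {1, 5, 7}:
g(0) = mex{} = 0
g(1) = mex{0} = 1
g(2) = mex{1} = 0
g(3) = mex{0} = 1
g(4) = mex{1} = 0
g(5) = mex{0} = 1
g(6) = mex{1} = 0
g(7) = mex{0} = 1
g(8) = mex{1} = 0
So g(8) = 0.
Grundy values for stack B (subtraction set {2, 7}):
k:     0  1  2  3  4  5  6  7  8
g(k):  0  0  1  1  0  0  1  1  2
So g(8) = 2.
By the Sprague-Grundy theorem, the Grundy value of a sum of independent games is the XOR of the component values.
Combined value = 0 ⊕ 2 = 2.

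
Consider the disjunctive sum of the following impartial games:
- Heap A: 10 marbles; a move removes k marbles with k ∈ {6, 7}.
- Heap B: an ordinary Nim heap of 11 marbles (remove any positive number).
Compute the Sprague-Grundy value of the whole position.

10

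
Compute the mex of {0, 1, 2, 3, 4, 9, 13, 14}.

The values 0, 1, 2, 3, 4 are all present; 5 is the first non-negative integer missing from the set.

5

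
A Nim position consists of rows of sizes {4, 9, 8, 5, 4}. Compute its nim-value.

Compute the nim-sum pairwise:
4 XOR 9 = 13
13 XOR 8 = 5
5 XOR 5 = 0
0 XOR 4 = 4

4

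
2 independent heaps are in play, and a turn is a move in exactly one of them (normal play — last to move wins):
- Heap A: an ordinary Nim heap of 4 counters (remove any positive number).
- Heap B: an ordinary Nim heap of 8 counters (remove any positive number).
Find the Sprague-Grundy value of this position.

Heap A is a plain Nim heap of size 4, so its Grundy value is 4.
Heap B is a plain Nim heap of size 8, so its Grundy value is 8.
The value of a disjunctive sum is the nim-sum of the parts.
Combined value = 4 ⊕ 8 = 12.

12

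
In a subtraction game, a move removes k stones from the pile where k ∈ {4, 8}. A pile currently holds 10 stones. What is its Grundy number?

2

Build the Grundy sequence with g(k) = mex{g(k−s) : s ∈ {4, 8}, s ≤ k}:
g(0) = mex{} = 0
g(1) = mex{} = 0
g(2) = mex{} = 0
g(3) = mex{} = 0
g(4) = mex{0} = 1
g(5) = mex{0} = 1
g(6) = mex{0} = 1
g(7) = mex{0} = 1
g(8) = mex{0,1} = 2
g(9) = mex{0,1} = 2
g(10) = mex{0,1} = 2
So g(10) = 2.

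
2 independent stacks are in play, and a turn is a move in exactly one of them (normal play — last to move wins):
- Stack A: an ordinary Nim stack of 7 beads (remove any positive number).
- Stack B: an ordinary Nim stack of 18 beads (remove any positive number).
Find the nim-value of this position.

21

Stack A is a plain Nim stack of size 7, so its Grundy value is 7.
Stack B is a plain Nim stack of size 18, so its Grundy value is 18.
By the Sprague-Grundy theorem, the Grundy value of a sum of independent games is the XOR of the component values.
Combined value = 7 XOR 18 = 21.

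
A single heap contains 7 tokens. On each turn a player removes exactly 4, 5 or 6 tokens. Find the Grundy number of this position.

Compute g(0), g(1), … for moves {4, 5, 6}:
k:     0  1  2  3  4  5  6  7
g(k):  0  0  0  0  1  1  1  1
So g(7) = 1.

1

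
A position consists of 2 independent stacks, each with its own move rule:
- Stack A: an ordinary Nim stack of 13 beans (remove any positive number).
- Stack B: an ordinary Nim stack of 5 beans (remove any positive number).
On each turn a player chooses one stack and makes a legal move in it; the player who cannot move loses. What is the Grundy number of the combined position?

Stack A is a plain Nim stack of size 13, so its Grundy value is 13.
Stack B is a plain Nim stack of size 5, so its Grundy value is 5.
The value of a disjunctive sum is the nim-sum of the parts.
Combined value = 13 XOR 5 = 8.

8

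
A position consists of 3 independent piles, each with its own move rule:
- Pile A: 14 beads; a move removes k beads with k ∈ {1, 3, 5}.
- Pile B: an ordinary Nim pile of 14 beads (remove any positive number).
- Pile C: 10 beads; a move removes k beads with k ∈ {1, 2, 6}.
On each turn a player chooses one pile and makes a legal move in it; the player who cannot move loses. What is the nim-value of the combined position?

14

Grundy values for pile A (subtraction set {1, 3, 5}):
g(0) = mex{} = 0
g(1) = mex{0} = 1
g(2) = mex{1} = 0
g(3) = mex{0} = 1
g(4) = mex{1} = 0
g(5) = mex{0} = 1
g(6) = mex{1} = 0
g(7) = mex{0} = 1
g(8) = mex{1} = 0
g(9) = mex{0} = 1
g(10) = mex{1} = 0
g(11) = mex{0} = 1
g(12) = mex{1} = 0
g(13) = mex{0} = 1
g(14) = mex{1} = 0
So g(14) = 0.
Pile B is a plain Nim pile of size 14, so its Grundy value is 14.
For pile C, compute g(0), g(1), … with moves {1, 2, 6}:
g(0) = mex{} = 0
g(1) = mex{0} = 1
g(2) = mex{0,1} = 2
g(3) = mex{1,2} = 0
g(4) = mex{0,2} = 1
g(5) = mex{0,1} = 2
g(6) = mex{0,1,2} = 3
g(7) = mex{1,2,3} = 0
g(8) = mex{0,2,3} = 1
g(9) = mex{0,1} = 2
g(10) = mex{1,2} = 0
So g(10) = 0.
The value of a disjunctive sum is the nim-sum of the parts.
Combined value = 0 ⊕ 14 ⊕ 0 = 14.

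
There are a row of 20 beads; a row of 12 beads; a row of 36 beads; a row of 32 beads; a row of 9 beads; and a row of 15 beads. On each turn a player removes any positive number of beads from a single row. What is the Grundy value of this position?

26

Compute the nim-sum pairwise:
20 ⊕ 12 = 24
24 ⊕ 36 = 60
60 ⊕ 32 = 28
28 ⊕ 9 = 21
21 ⊕ 15 = 26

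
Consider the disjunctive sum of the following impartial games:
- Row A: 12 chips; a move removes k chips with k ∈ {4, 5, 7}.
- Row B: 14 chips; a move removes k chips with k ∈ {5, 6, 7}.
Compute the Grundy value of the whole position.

Grundy values for row A (subtraction set {4, 5, 7}):
g(0) = mex{} = 0
g(1) = mex{} = 0
g(2) = mex{} = 0
g(3) = mex{} = 0
g(4) = mex{0} = 1
g(5) = mex{0} = 1
g(6) = mex{0} = 1
g(7) = mex{0} = 1
g(8) = mex{0,1} = 2
g(9) = mex{0,1} = 2
g(10) = mex{0,1} = 2
g(11) = mex{1} = 0
g(12) = mex{1,2} = 0
So g(12) = 0.
Grundy values for row B (subtraction set {5, 6, 7}):
g(0) = mex{} = 0
g(1) = mex{} = 0
g(2) = mex{} = 0
g(3) = mex{} = 0
g(4) = mex{} = 0
g(5) = mex{0} = 1
g(6) = mex{0} = 1
g(7) = mex{0} = 1
g(8) = mex{0} = 1
g(9) = mex{0} = 1
g(10) = mex{0,1} = 2
g(11) = mex{0,1} = 2
g(12) = mex{1} = 0
g(13) = mex{1} = 0
g(14) = mex{1} = 0
So g(14) = 0.
By the Sprague-Grundy theorem, the Grundy value of a sum of independent games is the XOR of the component values.
Combined value = 0 ⊕ 0 = 0.

0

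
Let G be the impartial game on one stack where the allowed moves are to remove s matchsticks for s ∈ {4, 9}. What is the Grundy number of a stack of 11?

Grundy values for subtraction set {4, 9}:
g(0) = mex{} = 0
g(1) = mex{} = 0
g(2) = mex{} = 0
g(3) = mex{} = 0
g(4) = mex{0} = 1
g(5) = mex{0} = 1
g(6) = mex{0} = 1
g(7) = mex{0} = 1
g(8) = mex{1} = 0
g(9) = mex{0,1} = 2
g(10) = mex{0,1} = 2
g(11) = mex{0,1} = 2
So g(11) = 2.

2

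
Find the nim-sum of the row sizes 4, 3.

Bitwise XOR of the heap sizes:
  100  (4)
  011  (3)
  ---
  111  (7)

7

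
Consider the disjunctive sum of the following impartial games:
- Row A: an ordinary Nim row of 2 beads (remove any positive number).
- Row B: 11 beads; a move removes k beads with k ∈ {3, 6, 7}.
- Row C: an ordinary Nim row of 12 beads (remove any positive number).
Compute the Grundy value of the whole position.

Row A is a plain Nim row of size 2, so its Grundy value is 2.
Grundy values for row B (subtraction set {3, 6, 7}):
k:     0  1  2  3  4  5  6  7  8  9 10 11
g(k):  0  0  0  1  1  1  2  2  2  3  0  0
So g(11) = 0.
Row C is a plain Nim row of size 12, so its Grundy value is 12.
The value of a disjunctive sum is the nim-sum of the parts.
Combined value = 2 XOR 0 XOR 12 = 14.

14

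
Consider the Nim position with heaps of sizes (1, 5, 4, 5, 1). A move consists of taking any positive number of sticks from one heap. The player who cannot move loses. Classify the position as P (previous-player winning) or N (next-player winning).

Bitwise XOR of the heap sizes:
  001  (1)
  101  (5)
  100  (4)
  101  (5)
  001  (1)
  ---
  100  (4)
The nim-sum is 4 ≠ 0, so this is an N-position: the player to move can win.

N-position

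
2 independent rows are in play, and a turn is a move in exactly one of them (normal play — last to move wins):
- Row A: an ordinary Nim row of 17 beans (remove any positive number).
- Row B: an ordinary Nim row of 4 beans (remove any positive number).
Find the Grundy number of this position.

21

Row A is a plain Nim row of size 17, so its Grundy value is 17.
Row B is a plain Nim row of size 4, so its Grundy value is 4.
The value of a disjunctive sum is the nim-sum of the parts.
Combined value = 17 ⊕ 4 = 21.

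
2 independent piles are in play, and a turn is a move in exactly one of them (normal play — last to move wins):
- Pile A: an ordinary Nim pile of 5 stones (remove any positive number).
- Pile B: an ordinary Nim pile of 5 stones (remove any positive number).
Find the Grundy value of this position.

0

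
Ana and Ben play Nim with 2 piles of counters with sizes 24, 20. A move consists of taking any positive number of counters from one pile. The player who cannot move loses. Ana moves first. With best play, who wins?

Ana wins

In binary:
  11000  (24)
  10100  (20)
  -----
  01100  (12)
The nim-sum is 12 ≠ 0, so this is an N-position: the player to move can win; Ana has a winning move.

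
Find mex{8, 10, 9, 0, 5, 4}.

1

0 is in the set but 1 is not, so the mex is 1.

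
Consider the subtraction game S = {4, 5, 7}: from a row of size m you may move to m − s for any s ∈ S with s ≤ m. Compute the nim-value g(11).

0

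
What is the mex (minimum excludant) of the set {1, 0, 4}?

The values 0, 1 are all present; 2 is the first non-negative integer missing from the set.

2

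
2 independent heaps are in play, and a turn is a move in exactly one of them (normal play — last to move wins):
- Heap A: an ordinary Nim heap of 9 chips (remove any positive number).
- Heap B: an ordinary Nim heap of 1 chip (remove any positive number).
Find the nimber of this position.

8

Heap A is a plain Nim heap of size 9, so its Grundy value is 9.
Heap B is a plain Nim heap of size 1, so its Grundy value is 1.
The value of a disjunctive sum is the nim-sum of the parts.
Combined value = 9 XOR 1 = 8.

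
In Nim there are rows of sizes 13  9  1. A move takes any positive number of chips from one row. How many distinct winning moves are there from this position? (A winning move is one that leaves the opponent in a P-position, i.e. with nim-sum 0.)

1

Compute the nim-sum pairwise:
13 ⊕ 9 = 4
4 ⊕ 1 = 5
The overall nim-sum is X = 5. A row of size p has a winning move iff p XOR X < p (reduce it to p XOR X).
  13: 13 XOR 5 = 8 < 13 — winning move (to 8).
  9: 9 XOR 5 = 12 ≥ 9 — no move.
  1: 1 XOR 5 = 4 ≥ 1 — no move.
That gives 1 winning move.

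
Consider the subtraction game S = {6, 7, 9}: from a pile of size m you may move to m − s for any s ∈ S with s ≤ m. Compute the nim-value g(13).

Grundy values for subtraction set {6, 7, 9}:
g(0) = mex{} = 0
g(1) = mex{} = 0
g(2) = mex{} = 0
g(3) = mex{} = 0
g(4) = mex{} = 0
g(5) = mex{} = 0
g(6) = mex{0} = 1
g(7) = mex{0} = 1
g(8) = mex{0} = 1
g(9) = mex{0} = 1
g(10) = mex{0} = 1
g(11) = mex{0} = 1
g(12) = mex{0,1} = 2
g(13) = mex{0,1} = 2
So g(13) = 2.

2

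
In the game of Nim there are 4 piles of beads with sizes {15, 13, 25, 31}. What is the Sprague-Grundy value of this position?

4

In binary:
  01111  (15)
  01101  (13)
  11001  (25)
  11111  (31)
  -----
  00100  (4)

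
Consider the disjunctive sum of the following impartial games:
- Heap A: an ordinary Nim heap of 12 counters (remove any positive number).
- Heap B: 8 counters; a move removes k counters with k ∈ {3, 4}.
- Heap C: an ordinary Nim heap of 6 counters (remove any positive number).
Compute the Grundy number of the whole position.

10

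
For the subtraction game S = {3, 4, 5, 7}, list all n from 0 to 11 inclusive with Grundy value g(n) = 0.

0, 1, 2, 10, 11

Build the Grundy sequence with g(k) = mex{g(k−s) : s ∈ {3, 4, 5, 7}, s ≤ k}:
k:     0  1  2  3  4  5  6  7  8  9 10 11
g(k):  0  0  0  1  1  1  2  2  2  3  0  0
The P-positions (g = 0) in 0..11 are 0, 1, 2, 10, 11.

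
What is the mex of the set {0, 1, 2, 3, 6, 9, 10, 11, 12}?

4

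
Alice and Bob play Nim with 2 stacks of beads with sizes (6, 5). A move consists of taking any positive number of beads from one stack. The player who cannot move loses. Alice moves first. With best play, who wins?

Compute the nim-sum pairwise:
6 XOR 5 = 3
The nim-sum is 3 ≠ 0, so this is an N-position: the player to move can win; Alice has a winning move.

Alice wins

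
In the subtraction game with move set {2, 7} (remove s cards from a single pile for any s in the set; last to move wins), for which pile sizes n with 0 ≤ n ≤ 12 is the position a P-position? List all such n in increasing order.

0, 1, 4, 5, 9, 10

Compute g(0), g(1), … for moves {2, 7}:
g(0) = mex{} = 0
g(1) = mex{} = 0
g(2) = mex{0} = 1
g(3) = mex{0} = 1
g(4) = mex{1} = 0
g(5) = mex{1} = 0
g(6) = mex{0} = 1
g(7) = mex{0} = 1
g(8) = mex{0,1} = 2
g(9) = mex{1} = 0
g(10) = mex{1,2} = 0
g(11) = mex{0} = 1
g(12) = mex{0} = 1
The P-positions (g = 0) in 0..12 are 0, 1, 4, 5, 9, 10.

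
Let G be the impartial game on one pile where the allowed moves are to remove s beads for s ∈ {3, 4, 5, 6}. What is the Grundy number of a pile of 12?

Compute g(0), g(1), … for moves {3, 4, 5, 6}:
g(0) = mex{} = 0
g(1) = mex{} = 0
g(2) = mex{} = 0
g(3) = mex{0} = 1
g(4) = mex{0} = 1
g(5) = mex{0} = 1
g(6) = mex{0,1} = 2
g(7) = mex{0,1} = 2
g(8) = mex{0,1} = 2
g(9) = mex{1,2} = 0
g(10) = mex{1,2} = 0
g(11) = mex{1,2} = 0
g(12) = mex{0,2} = 1
So g(12) = 1.

1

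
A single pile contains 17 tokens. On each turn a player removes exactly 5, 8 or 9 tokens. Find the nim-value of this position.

0

Grundy values for subtraction set {5, 8, 9}:
k:     0  1  2  3  4  5  6  7  8  9 10 11 12 13 14 15 16 17
g(k):  0  0  0  0  0  1  1  1  1  1  2  2  2  2  0  0  0  0
So g(17) = 0.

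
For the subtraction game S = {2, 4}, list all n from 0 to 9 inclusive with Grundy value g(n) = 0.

0, 1, 6, 7

Build the Grundy sequence with g(k) = mex{g(k−s) : s ∈ {2, 4}, s ≤ k}:
g(0) = mex{} = 0
g(1) = mex{} = 0
g(2) = mex{0} = 1
g(3) = mex{0} = 1
g(4) = mex{0,1} = 2
g(5) = mex{0,1} = 2
g(6) = mex{1,2} = 0
g(7) = mex{1,2} = 0
g(8) = mex{0,2} = 1
g(9) = mex{0,2} = 1
The P-positions (g = 0) in 0..9 are 0, 1, 6, 7.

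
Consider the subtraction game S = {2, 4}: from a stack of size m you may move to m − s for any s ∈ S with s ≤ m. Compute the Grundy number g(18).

0

Compute g(0), g(1), … for moves {2, 4}:
k:     0  1  2  3  4  5  6  7  8  9 10 11 12 13 14 15 16 17 18
g(k):  0  0  1  1  2  2  0  0  1  1  2  2  0  0  1  1  2  2  0
So g(18) = 0.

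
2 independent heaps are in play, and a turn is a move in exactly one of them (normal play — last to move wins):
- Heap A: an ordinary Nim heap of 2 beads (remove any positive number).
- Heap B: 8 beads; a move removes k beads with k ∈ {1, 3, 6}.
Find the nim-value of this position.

0

Heap A is a plain Nim heap of size 2, so its Grundy value is 2.
Grundy values for heap B (subtraction set {1, 3, 6}):
k:     0  1  2  3  4  5  6  7  8
g(k):  0  1  0  1  0  1  2  3  2
So g(8) = 2.
The value of a disjunctive sum is the nim-sum of the parts.
Combined value = 2 ⊕ 2 = 0.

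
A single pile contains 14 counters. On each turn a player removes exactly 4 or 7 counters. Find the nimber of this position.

0

Compute g(0), g(1), … for moves {4, 7}:
k:     0  1  2  3  4  5  6  7  8  9 10 11 12 13 14
g(k):  0  0  0  0  1  1  1  1  2  2  2  0  0  0  0
So g(14) = 0.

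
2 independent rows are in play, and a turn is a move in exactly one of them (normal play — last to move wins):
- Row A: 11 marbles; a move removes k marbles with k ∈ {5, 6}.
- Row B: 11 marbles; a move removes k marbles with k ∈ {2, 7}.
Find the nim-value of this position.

1

Build the Grundy sequence for row A with g(k) = mex{g(k−s) : s ∈ {5, 6}, s ≤ k}:
k:     0  1  2  3  4  5  6  7  8  9 10 11
g(k):  0  0  0  0  0  1  1  1  1  1  2  0
So g(11) = 0.
Grundy values for row B (subtraction set {2, 7}):
g(0) = mex{} = 0
g(1) = mex{} = 0
g(2) = mex{0} = 1
g(3) = mex{0} = 1
g(4) = mex{1} = 0
g(5) = mex{1} = 0
g(6) = mex{0} = 1
g(7) = mex{0} = 1
g(8) = mex{0,1} = 2
g(9) = mex{1} = 0
g(10) = mex{1,2} = 0
g(11) = mex{0} = 1
So g(11) = 1.
The value of a disjunctive sum is the nim-sum of the parts.
Combined value = 0 XOR 1 = 1.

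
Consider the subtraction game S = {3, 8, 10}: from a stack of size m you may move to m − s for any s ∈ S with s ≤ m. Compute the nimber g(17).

3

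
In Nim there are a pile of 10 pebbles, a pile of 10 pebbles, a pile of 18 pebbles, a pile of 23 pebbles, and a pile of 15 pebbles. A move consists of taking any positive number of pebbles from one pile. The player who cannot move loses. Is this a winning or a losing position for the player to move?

In binary:
  01010  (10)
  01010  (10)
  10010  (18)
  10111  (23)
  01111  (15)
  -----
  01010  (10)
The nim-sum is 10 ≠ 0, so this is an N-position: the player to move can win.

Winning position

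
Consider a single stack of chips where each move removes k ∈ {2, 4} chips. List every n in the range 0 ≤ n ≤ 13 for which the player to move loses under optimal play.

0, 1, 6, 7, 12, 13

Compute g(0), g(1), … for moves {2, 4}:
g(0) = mex{} = 0
g(1) = mex{} = 0
g(2) = mex{0} = 1
g(3) = mex{0} = 1
g(4) = mex{0,1} = 2
g(5) = mex{0,1} = 2
g(6) = mex{1,2} = 0
g(7) = mex{1,2} = 0
g(8) = mex{0,2} = 1
g(9) = mex{0,2} = 1
g(10) = mex{0,1} = 2
g(11) = mex{0,1} = 2
g(12) = mex{1,2} = 0
g(13) = mex{1,2} = 0
The P-positions (g = 0) in 0..13 are 0, 1, 6, 7, 12, 13.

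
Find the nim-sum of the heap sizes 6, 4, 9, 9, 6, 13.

Compute the nim-sum pairwise:
6 ⊕ 4 = 2
2 ⊕ 9 = 11
11 ⊕ 9 = 2
2 ⊕ 6 = 4
4 ⊕ 13 = 9

9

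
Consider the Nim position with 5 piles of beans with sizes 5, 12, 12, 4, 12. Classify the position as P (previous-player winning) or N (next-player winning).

N-position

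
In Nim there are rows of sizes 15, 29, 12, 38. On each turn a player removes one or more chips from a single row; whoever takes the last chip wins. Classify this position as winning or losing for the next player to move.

Bitwise XOR of the heap sizes:
  001111  (15)
  011101  (29)
  001100  (12)
  100110  (38)
  ------
  111000  (56)
The nim-sum is 56 ≠ 0, so this is an N-position: the player to move can win.

Winning position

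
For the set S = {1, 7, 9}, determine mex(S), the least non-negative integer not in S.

0

0 is not in the set, so the mex is 0.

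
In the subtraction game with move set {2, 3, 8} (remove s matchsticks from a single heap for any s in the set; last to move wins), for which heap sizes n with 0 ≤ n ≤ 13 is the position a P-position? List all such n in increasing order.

0, 1, 5, 6, 10, 11

Build the Grundy sequence with g(k) = mex{g(k−s) : s ∈ {2, 3, 8}, s ≤ k}:
g(0) = mex{} = 0
g(1) = mex{} = 0
g(2) = mex{0} = 1
g(3) = mex{0} = 1
g(4) = mex{0,1} = 2
g(5) = mex{1} = 0
g(6) = mex{1,2} = 0
g(7) = mex{0,2} = 1
g(8) = mex{0} = 1
g(9) = mex{0,1} = 2
g(10) = mex{1} = 0
g(11) = mex{1,2} = 0
g(12) = mex{0,2} = 1
g(13) = mex{0} = 1
The P-positions (g = 0) in 0..13 are 0, 1, 5, 6, 10, 11.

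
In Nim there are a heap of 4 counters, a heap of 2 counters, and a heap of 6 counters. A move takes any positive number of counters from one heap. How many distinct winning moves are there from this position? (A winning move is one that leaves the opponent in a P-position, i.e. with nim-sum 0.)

0

Compute the nim-sum pairwise:
4 XOR 2 = 6
6 XOR 6 = 0
The nim-sum is already 0, so every move leaves a nonzero nim-sum — there are no winning moves.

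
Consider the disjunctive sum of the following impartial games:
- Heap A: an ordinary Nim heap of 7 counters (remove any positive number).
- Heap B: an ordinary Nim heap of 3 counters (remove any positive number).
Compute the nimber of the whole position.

4

Heap A is a plain Nim heap of size 7, so its Grundy value is 7.
Heap B is a plain Nim heap of size 3, so its Grundy value is 3.
By the Sprague-Grundy theorem, the Grundy value of a sum of independent games is the XOR of the component values.
Combined value = 7 ⊕ 3 = 4.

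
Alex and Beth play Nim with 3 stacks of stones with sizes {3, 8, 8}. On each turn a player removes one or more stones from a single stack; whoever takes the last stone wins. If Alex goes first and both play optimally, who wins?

Compute the nim-sum pairwise:
3 ^ 8 = 11
11 ^ 8 = 3
The nim-sum is 3 ≠ 0, so this is an N-position: the player to move can win; Alex has a winning move.

Alex wins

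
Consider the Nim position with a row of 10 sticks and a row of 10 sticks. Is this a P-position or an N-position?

P-position

Compute the nim-sum pairwise:
10 XOR 10 = 0
The nim-sum is 0, so this is a P-position: the player to move is in a losing position under optimal play.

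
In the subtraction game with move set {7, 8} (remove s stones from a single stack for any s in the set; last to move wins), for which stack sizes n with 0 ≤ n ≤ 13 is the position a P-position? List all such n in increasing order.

0, 1, 2, 3, 4, 5, 6

Compute g(0), g(1), … for moves {7, 8}:
k:     0  1  2  3  4  5  6  7  8  9 10 11 12 13
g(k):  0  0  0  0  0  0  0  1  1  1  1  1  1  1
The P-positions (g = 0) in 0..13 are 0, 1, 2, 3, 4, 5, 6.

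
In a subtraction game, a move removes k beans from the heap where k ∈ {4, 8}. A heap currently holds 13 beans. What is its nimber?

Compute g(0), g(1), … for moves {4, 8}:
k:     0  1  2  3  4  5  6  7  8  9 10 11 12 13
g(k):  0  0  0  0  1  1  1  1  2  2  2  2  0  0
So g(13) = 0.

0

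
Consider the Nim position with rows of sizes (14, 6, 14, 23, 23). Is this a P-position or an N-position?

N-position

Nim-sum: 14 XOR 6 XOR 14 XOR 23 XOR 23 = 6.
The nim-sum is 6 ≠ 0, so this is an N-position: the player to move can win.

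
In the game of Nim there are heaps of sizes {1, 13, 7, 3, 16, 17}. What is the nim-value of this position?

Nim-sum: 1 XOR 13 XOR 7 XOR 3 XOR 16 XOR 17 = 9.

9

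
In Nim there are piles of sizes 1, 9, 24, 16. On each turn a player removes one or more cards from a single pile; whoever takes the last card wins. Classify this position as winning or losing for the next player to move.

Losing position

Compute the nim-sum pairwise:
1 XOR 9 = 8
8 XOR 24 = 16
16 XOR 16 = 0
The nim-sum is 0, so this is a P-position: the player to move is in a losing position under optimal play.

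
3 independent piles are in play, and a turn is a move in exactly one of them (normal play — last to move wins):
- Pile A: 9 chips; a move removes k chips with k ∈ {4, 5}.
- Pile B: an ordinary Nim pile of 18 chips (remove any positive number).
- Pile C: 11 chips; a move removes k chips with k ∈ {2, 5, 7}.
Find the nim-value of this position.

17

Grundy values for pile A (subtraction set {4, 5}):
g(0) = mex{} = 0
g(1) = mex{} = 0
g(2) = mex{} = 0
g(3) = mex{} = 0
g(4) = mex{0} = 1
g(5) = mex{0} = 1
g(6) = mex{0} = 1
g(7) = mex{0} = 1
g(8) = mex{0,1} = 2
g(9) = mex{1} = 0
So g(9) = 0.
Pile B is a plain Nim pile of size 18, so its Grundy value is 18.
For pile C, compute g(0), g(1), … with moves {2, 5, 7}:
g(0) = mex{} = 0
g(1) = mex{} = 0
g(2) = mex{0} = 1
g(3) = mex{0} = 1
g(4) = mex{1} = 0
g(5) = mex{0,1} = 2
g(6) = mex{0} = 1
g(7) = mex{0,1,2} = 3
g(8) = mex{0,1} = 2
g(9) = mex{0,1,3} = 2
g(10) = mex{1,2} = 0
g(11) = mex{0,1,2} = 3
So g(11) = 3.
By the Sprague-Grundy theorem, the Grundy value of a sum of independent games is the XOR of the component values.
Combined value = 0 XOR 18 XOR 3 = 17.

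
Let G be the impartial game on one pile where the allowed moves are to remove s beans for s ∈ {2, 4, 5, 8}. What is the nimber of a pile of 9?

1

Compute g(0), g(1), … for moves {2, 4, 5, 8}:
k:     0  1  2  3  4  5  6  7  8  9
g(k):  0  0  1  1  2  2  3  0  4  1
So g(9) = 1.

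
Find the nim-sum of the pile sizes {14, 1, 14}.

Write each in binary and XOR column by column:
  1110  (14)
  0001  (1)
  1110  (14)
  ----
  0001  (1)

1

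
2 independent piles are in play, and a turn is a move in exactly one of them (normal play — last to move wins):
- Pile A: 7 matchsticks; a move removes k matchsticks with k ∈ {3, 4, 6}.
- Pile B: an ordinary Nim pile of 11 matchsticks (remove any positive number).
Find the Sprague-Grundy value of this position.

9

Grundy values for pile A (subtraction set {3, 4, 6}):
k:     0  1  2  3  4  5  6  7
g(k):  0  0  0  1  1  1  2  2
So g(7) = 2.
Pile B is a plain Nim pile of size 11, so its Grundy value is 11.
By the Sprague-Grundy theorem, the Grundy value of a sum of independent games is the XOR of the component values.
Combined value = 2 ⊕ 11 = 9.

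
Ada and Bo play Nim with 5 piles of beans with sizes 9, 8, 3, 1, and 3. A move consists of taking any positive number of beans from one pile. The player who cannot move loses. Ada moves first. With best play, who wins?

Bo wins

Nim-sum: 9 ⊕ 8 ⊕ 3 ⊕ 1 ⊕ 3 = 0.
The nim-sum is 0, so this is a P-position: the player to move is in a losing position under optimal play; Ada is about to move from it and so loses — Bo wins.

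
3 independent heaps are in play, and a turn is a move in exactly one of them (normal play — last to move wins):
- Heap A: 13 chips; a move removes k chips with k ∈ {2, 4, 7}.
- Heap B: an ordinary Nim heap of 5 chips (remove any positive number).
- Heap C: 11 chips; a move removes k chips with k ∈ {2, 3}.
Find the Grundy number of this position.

Build the Grundy sequence for heap A with g(k) = mex{g(k−s) : s ∈ {2, 4, 7}, s ≤ k}:
g(0) = mex{} = 0
g(1) = mex{} = 0
g(2) = mex{0} = 1
g(3) = mex{0} = 1
g(4) = mex{0,1} = 2
g(5) = mex{0,1} = 2
g(6) = mex{1,2} = 0
g(7) = mex{0,1,2} = 3
g(8) = mex{0,2} = 1
g(9) = mex{1,2,3} = 0
g(10) = mex{0,1} = 2
g(11) = mex{0,2,3} = 1
g(12) = mex{1,2} = 0
g(13) = mex{0,1} = 2
So g(13) = 2.
Heap B is a plain Nim heap of size 5, so its Grundy value is 5.
Build the Grundy sequence for heap C with g(k) = mex{g(k−s) : s ∈ {2, 3}, s ≤ k}:
k:     0  1  2  3  4  5  6  7  8  9 10 11
g(k):  0  0  1  1  2  0  0  1  1  2  0  0
So g(11) = 0.
The value of a disjunctive sum is the nim-sum of the parts.
Combined value = 2 ⊕ 5 ⊕ 0 = 7.

7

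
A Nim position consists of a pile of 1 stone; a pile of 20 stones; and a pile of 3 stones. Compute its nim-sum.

Nim-sum: 1 ^ 20 ^ 3 = 22.

22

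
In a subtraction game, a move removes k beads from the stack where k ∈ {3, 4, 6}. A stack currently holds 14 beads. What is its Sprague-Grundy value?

Compute g(0), g(1), … for moves {3, 4, 6}:
k:     0  1  2  3  4  5  6  7  8  9 10 11 12 13 14
g(k):  0  0  0  1  1  1  2  2  2  0  0  0  1  1  1
So g(14) = 1.

1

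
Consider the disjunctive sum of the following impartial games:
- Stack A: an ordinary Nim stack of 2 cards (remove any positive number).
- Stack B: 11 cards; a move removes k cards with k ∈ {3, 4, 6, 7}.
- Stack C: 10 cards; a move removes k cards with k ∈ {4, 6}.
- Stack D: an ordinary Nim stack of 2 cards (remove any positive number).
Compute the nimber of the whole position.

0

Stack A is a plain Nim stack of size 2, so its Grundy value is 2.
For stack B, compute g(0), g(1), … with moves {3, 4, 6, 7}:
k:     0  1  2  3  4  5  6  7  8  9 10 11
g(k):  0  0  0  1  1  1  2  2  2  3  0  0
So g(11) = 0.
For stack C, compute g(0), g(1), … with moves {4, 6}:
k:     0  1  2  3  4  5  6  7  8  9 10
g(k):  0  0  0  0  1  1  1  1  2  2  0
So g(10) = 0.
Stack D is a plain Nim stack of size 2, so its Grundy value is 2.
By the Sprague-Grundy theorem, the Grundy value of a sum of independent games is the XOR of the component values.
Combined value = 2 XOR 0 XOR 0 XOR 2 = 0.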